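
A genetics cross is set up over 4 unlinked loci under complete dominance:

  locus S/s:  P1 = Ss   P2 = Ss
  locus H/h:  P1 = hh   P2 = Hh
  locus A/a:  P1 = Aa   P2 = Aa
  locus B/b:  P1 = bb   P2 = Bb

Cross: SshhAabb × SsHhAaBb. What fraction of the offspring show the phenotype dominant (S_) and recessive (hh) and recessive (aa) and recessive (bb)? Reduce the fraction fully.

SshhAabb gametes: ShAb×4, Shab×4, shAb×4, shab×4
SsHhAaBb gametes: SHAB×1, SHAb×1, SHaB×1, SHab×1, ShAB×1, ShAb×1, ShaB×1, Shab×1, sHAB×1, sHAb×1, sHaB×1, sHab×1, shAB×1, shAb×1, shaB×1, shab×1
SshhAabb×SsHhAaBb grid (16·16=256): SSHhAABb=4 SSHhAAbb=4 SSHhAaBb=8 SSHhAabb=8 SSHhaaBb=4 SSHhaabb=4 SShhAABb=4 SShhAAbb=4 SShhAaBb=8 SShhAabb=8 SShhaaBb=4 SShhaabb=4 SsHhAABb=8 SsHhAAbb=8 SsHhAaBb=16 SsHhAabb=16 SsHhaaBb=8 SsHhaabb=8 SshhAABb=8 SshhAAbb=8 SshhAaBb=16 SshhAabb=16 SshhaaBb=8 Sshhaabb=8 ssHhAABb=4 ssHhAAbb=4 ssHhAaBb=8 ssHhAabb=8 ssHhaaBb=4 ssHhaabb=4 sshhAABb=4 sshhAAbb=4 sshhAaBb=8 sshhAabb=8 sshhaaBb=4 sshhaabb=4
S_ hh aa bb hits 12/256; gcd=4; 12÷4/256÷4 = 3/64

P(S_ hh aa bb) = 3/64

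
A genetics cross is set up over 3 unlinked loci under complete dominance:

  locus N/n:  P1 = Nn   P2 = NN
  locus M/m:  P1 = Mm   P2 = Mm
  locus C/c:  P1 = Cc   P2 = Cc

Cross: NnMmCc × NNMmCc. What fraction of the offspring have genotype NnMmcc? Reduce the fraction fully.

NnMmCc gametes: NMC×1, NMc×1, NmC×1, Nmc×1, nMC×1, nMc×1, nmC×1, nmc×1
NNMmCc gametes: NMC×2, NMc×2, NmC×2, Nmc×2
NnMmCc×NNMmCc grid (8·8=64): NNMMCC=2 NNMMCc=4 NNMMcc=2 NNMmCC=4 NNMmCc=8 NNMmcc=4 NNmmCC=2 NNmmCc=4 NNmmcc=2 NnMMCC=2 NnMMCc=4 NnMMcc=2 NnMmCC=4 NnMmCc=8 NnMmcc=4 NnmmCC=2 NnmmCc=4 Nnmmcc=2
NnMmcc hits 4/64; gcd=4; 4÷4/64÷4 = 1/16

P(NnMmcc) = 1/16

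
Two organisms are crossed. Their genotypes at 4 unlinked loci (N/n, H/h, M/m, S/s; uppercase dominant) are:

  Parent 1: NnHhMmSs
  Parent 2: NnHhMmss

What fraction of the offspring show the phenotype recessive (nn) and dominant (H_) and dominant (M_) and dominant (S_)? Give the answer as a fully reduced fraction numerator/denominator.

NnHhMmSs gametes: NHMS×1, NHMs×1, NHmS×1, NHms×1, NhMS×1, NhMs×1, NhmS×1, Nhms×1, nHMS×1, nHMs×1, nHmS×1, nHms×1, nhMS×1, nhMs×1, nhmS×1, nhms×1
NnHhMmss gametes: NHMs×2, NHms×2, NhMs×2, Nhms×2, nHMs×2, nHms×2, nhMs×2, nhms×2
NnHhMmSs×NnHhMmss grid (16·16=256): NNHHMMSs=2 NNHHMMss=2 NNHHMmSs=4 NNHHMmss=4 NNHHmmSs=2 NNHHmmss=2 NNHhMMSs=4 NNHhMMss=4 NNHhMmSs=8 NNHhMmss=8 NNHhmmSs=4 NNHhmmss=4 NNhhMMSs=2 NNhhMMss=2 NNhhMmSs=4 NNhhMmss=4 NNhhmmSs=2 NNhhmmss=2 NnHHMMSs=4 NnHHMMss=4 NnHHMmSs=8 NnHHMmss=8 NnHHmmSs=4 NnHHmmss=4 NnHhMMSs=8 NnHhMMss=8 NnHhMmSs=16 NnHhMmss=16 NnHhmmSs=8 NnHhmmss=8 NnhhMMSs=4 NnhhMMss=4 NnhhMmSs=8 NnhhMmss=8 NnhhmmSs=4 Nnhhmmss=4 nnHHMMSs=2 nnHHMMss=2 nnHHMmSs=4 nnHHMmss=4 nnHHmmSs=2 nnHHmmss=2 nnHhMMSs=4 nnHhMMss=4 nnHhMmSs=8 nnHhMmss=8 nnHhmmSs=4 nnHhmmss=4 nnhhMMSs=2 nnhhMMss=2 nnhhMmSs=4 nnhhMmss=4 nnhhmmSs=2 nnhhmmss=2
nn H_ M_ S_ hits 18/256; gcd=2; 18÷2/256÷2 = 9/128

P(nn H_ M_ S_) = 9/128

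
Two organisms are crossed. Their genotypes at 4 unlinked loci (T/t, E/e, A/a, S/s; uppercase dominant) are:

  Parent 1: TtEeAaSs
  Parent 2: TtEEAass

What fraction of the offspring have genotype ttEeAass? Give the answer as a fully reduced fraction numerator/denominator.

TtEeAaSs gametes: TEAS×1, TEAs×1, TEaS×1, TEas×1, TeAS×1, TeAs×1, TeaS×1, Teas×1, tEAS×1, tEAs×1, tEaS×1, tEas×1, teAS×1, teAs×1, teaS×1, teas×1
TtEEAass gametes: TEAs×4, TEas×4, tEAs×4, tEas×4
TtEeAaSs×TtEEAass grid (16·16=256): TTEEAASs=4 TTEEAAss=4 TTEEAaSs=8 TTEEAass=8 TTEEaaSs=4 TTEEaass=4 TTEeAASs=4 TTEeAAss=4 TTEeAaSs=8 TTEeAass=8 TTEeaaSs=4 TTEeaass=4 TtEEAASs=8 TtEEAAss=8 TtEEAaSs=16 TtEEAass=16 TtEEaaSs=8 TtEEaass=8 TtEeAASs=8 TtEeAAss=8 TtEeAaSs=16 TtEeAass=16 TtEeaaSs=8 TtEeaass=8 ttEEAASs=4 ttEEAAss=4 ttEEAaSs=8 ttEEAass=8 ttEEaaSs=4 ttEEaass=4 ttEeAASs=4 ttEeAAss=4 ttEeAaSs=8 ttEeAass=8 ttEeaaSs=4 ttEeaass=4
ttEeAass hits 8/256; gcd=8; 8÷8/256÷8 = 1/32

P(ttEeAass) = 1/32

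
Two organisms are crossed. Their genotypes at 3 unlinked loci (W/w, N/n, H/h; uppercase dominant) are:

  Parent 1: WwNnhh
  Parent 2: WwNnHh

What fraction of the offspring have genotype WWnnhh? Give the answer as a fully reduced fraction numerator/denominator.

WwNnhh gametes: WNh×2, Wnh×2, wNh×2, wnh×2
WwNnHh gametes: WNH×1, WNh×1, WnH×1, Wnh×1, wNH×1, wNh×1, wnH×1, wnh×1
WwNnhh×WwNnHh grid (8·8=64): WWNNHh=2 WWNNhh=2 WWNnHh=4 WWNnhh=4 WWnnHh=2 WWnnhh=2 WwNNHh=4 WwNNhh=4 WwNnHh=8 WwNnhh=8 WwnnHh=4 Wwnnhh=4 wwNNHh=2 wwNNhh=2 wwNnHh=4 wwNnhh=4 wwnnHh=2 wwnnhh=2
WWnnhh hits 2/64; gcd=2; 2÷2/64÷2 = 1/32

P(WWnnhh) = 1/32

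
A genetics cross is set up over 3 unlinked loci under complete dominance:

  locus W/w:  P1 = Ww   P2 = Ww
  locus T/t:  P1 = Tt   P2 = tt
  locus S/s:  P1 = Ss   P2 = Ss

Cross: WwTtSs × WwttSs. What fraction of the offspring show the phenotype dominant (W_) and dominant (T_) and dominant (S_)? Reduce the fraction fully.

P(W_ T_ S_) = 9/32

WwTtSs gametes: WTS×1, WTs×1, WtS×1, Wts×1, wTS×1, wTs×1, wtS×1, wts×1
WwttSs gametes: WtS×2, Wts×2, wtS×2, wts×2
WwTtSs×WwttSs grid (8·8=64): WWTtSS=2 WWTtSs=4 WWTtss=2 WWttSS=2 WWttSs=4 WWttss=2 WwTtSS=4 WwTtSs=8 WwTtss=4 WwttSS=4 WwttSs=8 Wwttss=4 wwTtSS=2 wwTtSs=4 wwTtss=2 wwttSS=2 wwttSs=4 wwttss=2
W_ T_ S_ hits 18/64; gcd=2; 18÷2/64÷2 = 9/32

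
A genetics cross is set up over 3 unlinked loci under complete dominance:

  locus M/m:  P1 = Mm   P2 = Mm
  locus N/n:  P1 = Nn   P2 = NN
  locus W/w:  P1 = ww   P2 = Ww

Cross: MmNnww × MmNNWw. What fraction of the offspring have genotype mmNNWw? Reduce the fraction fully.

MmNnww gametes: MNw×2, Mnw×2, mNw×2, mnw×2
MmNNWw gametes: MNW×2, MNw×2, mNW×2, mNw×2
MmNnww×MmNNWw grid (8·8=64): MMNNWw=4 MMNNww=4 MMNnWw=4 MMNnww=4 MmNNWw=8 MmNNww=8 MmNnWw=8 MmNnww=8 mmNNWw=4 mmNNww=4 mmNnWw=4 mmNnww=4
mmNNWw hits 4/64; gcd=4; 4÷4/64÷4 = 1/16

P(mmNNWw) = 1/16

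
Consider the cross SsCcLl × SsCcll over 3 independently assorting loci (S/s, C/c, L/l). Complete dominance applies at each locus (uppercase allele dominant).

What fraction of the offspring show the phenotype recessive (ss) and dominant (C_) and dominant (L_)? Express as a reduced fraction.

SsCcLl gametes: SCL×1, SCl×1, ScL×1, Scl×1, sCL×1, sCl×1, scL×1, scl×1
SsCcll gametes: SCl×2, Scl×2, sCl×2, scl×2
SsCcLl×SsCcll grid (8·8=64): SSCCLl=2 SSCCll=2 SSCcLl=4 SSCcll=4 SSccLl=2 SSccll=2 SsCCLl=4 SsCCll=4 SsCcLl=8 SsCcll=8 SsccLl=4 Ssccll=4 ssCCLl=2 ssCCll=2 ssCcLl=4 ssCcll=4 ssccLl=2 ssccll=2
ss C_ L_ hits 6/64; gcd=2; 6÷2/64÷2 = 3/32

P(ss C_ L_) = 3/32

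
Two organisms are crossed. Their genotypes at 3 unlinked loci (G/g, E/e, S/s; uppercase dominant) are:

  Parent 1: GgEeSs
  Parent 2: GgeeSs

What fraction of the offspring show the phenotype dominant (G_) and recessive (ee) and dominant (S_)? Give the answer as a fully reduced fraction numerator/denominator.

P(G_ ee S_) = 9/32

GgEeSs gametes: GES×1, GEs×1, GeS×1, Ges×1, gES×1, gEs×1, geS×1, ges×1
GgeeSs gametes: GeS×2, Ges×2, geS×2, ges×2
GgEeSs×GgeeSs grid (8·8=64): GGEeSS=2 GGEeSs=4 GGEess=2 GGeeSS=2 GGeeSs=4 GGeess=2 GgEeSS=4 GgEeSs=8 GgEess=4 GgeeSS=4 GgeeSs=8 Ggeess=4 ggEeSS=2 ggEeSs=4 ggEess=2 ggeeSS=2 ggeeSs=4 ggeess=2
G_ ee S_ hits 18/64; gcd=2; 18÷2/64÷2 = 9/32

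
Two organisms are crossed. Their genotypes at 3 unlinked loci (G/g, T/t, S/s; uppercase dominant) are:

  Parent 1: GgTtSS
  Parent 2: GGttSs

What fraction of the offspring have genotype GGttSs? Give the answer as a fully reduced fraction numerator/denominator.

GgTtSS gametes: GTS×2, GtS×2, gTS×2, gtS×2
GGttSs gametes: GtS×4, Gts×4
GgTtSS×GGttSs grid (8·8=64): GGTtSS=8 GGTtSs=8 GGttSS=8 GGttSs=8 GgTtSS=8 GgTtSs=8 GgttSS=8 GgttSs=8
GGttSs hits 8/64; gcd=8; 8÷8/64÷8 = 1/8

P(GGttSs) = 1/8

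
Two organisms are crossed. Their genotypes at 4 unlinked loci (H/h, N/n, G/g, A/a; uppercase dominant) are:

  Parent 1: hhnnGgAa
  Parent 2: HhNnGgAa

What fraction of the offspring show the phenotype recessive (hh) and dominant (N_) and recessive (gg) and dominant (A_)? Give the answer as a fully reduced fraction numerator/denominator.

hhnnGgAa gametes: hnGA×4, hnGa×4, hngA×4, hnga×4
HhNnGgAa gametes: HNGA×1, HNGa×1, HNgA×1, HNga×1, HnGA×1, HnGa×1, HngA×1, Hnga×1, hNGA×1, hNGa×1, hNgA×1, hNga×1, hnGA×1, hnGa×1, hngA×1, hnga×1
hhnnGgAa×HhNnGgAa grid (16·16=256): HhNnGGAA=4 HhNnGGAa=8 HhNnGGaa=4 HhNnGgAA=8 HhNnGgAa=16 HhNnGgaa=8 HhNnggAA=4 HhNnggAa=8 HhNnggaa=4 HhnnGGAA=4 HhnnGGAa=8 HhnnGGaa=4 HhnnGgAA=8 HhnnGgAa=16 HhnnGgaa=8 HhnnggAA=4 HhnnggAa=8 Hhnnggaa=4 hhNnGGAA=4 hhNnGGAa=8 hhNnGGaa=4 hhNnGgAA=8 hhNnGgAa=16 hhNnGgaa=8 hhNnggAA=4 hhNnggAa=8 hhNnggaa=4 hhnnGGAA=4 hhnnGGAa=8 hhnnGGaa=4 hhnnGgAA=8 hhnnGgAa=16 hhnnGgaa=8 hhnnggAA=4 hhnnggAa=8 hhnnggaa=4
hh N_ gg A_ hits 12/256; gcd=4; 12÷4/256÷4 = 3/64

P(hh N_ gg A_) = 3/64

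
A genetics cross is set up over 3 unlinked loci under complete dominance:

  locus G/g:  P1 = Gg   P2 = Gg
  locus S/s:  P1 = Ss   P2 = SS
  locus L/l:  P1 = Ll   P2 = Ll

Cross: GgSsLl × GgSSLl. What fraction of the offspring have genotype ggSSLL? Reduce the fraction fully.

GgSsLl gametes: GSL×1, GSl×1, GsL×1, Gsl×1, gSL×1, gSl×1, gsL×1, gsl×1
GgSSLl gametes: GSL×2, GSl×2, gSL×2, gSl×2
GgSsLl×GgSSLl grid (8·8=64): GGSSLL=2 GGSSLl=4 GGSSll=2 GGSsLL=2 GGSsLl=4 GGSsll=2 GgSSLL=4 GgSSLl=8 GgSSll=4 GgSsLL=4 GgSsLl=8 GgSsll=4 ggSSLL=2 ggSSLl=4 ggSSll=2 ggSsLL=2 ggSsLl=4 ggSsll=2
ggSSLL hits 2/64; gcd=2; 2÷2/64÷2 = 1/32

P(ggSSLL) = 1/32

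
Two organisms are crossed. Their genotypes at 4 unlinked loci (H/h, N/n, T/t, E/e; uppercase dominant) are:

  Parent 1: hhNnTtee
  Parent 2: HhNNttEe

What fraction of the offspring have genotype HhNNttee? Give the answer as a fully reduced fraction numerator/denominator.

P(HhNNttee) = 1/16

hhNnTtee gametes: hNTe×4, hNte×4, hnTe×4, hnte×4
HhNNttEe gametes: HNtE×4, HNte×4, hNtE×4, hNte×4
hhNnTtee×HhNNttEe grid (16·16=256): HhNNTtEe=16 HhNNTtee=16 HhNNttEe=16 HhNNttee=16 HhNnTtEe=16 HhNnTtee=16 HhNnttEe=16 HhNnttee=16 hhNNTtEe=16 hhNNTtee=16 hhNNttEe=16 hhNNttee=16 hhNnTtEe=16 hhNnTtee=16 hhNnttEe=16 hhNnttee=16
HhNNttee hits 16/256; gcd=16; 16÷16/256÷16 = 1/16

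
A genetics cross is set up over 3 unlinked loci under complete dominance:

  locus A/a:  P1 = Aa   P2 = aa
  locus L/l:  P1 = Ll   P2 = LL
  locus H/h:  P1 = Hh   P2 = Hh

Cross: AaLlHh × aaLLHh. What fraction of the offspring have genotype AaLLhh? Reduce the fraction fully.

AaLlHh gametes: ALH×1, ALh×1, AlH×1, Alh×1, aLH×1, aLh×1, alH×1, alh×1
aaLLHh gametes: aLH×4, aLh×4
AaLlHh×aaLLHh grid (8·8=64): AaLLHH=4 AaLLHh=8 AaLLhh=4 AaLlHH=4 AaLlHh=8 AaLlhh=4 aaLLHH=4 aaLLHh=8 aaLLhh=4 aaLlHH=4 aaLlHh=8 aaLlhh=4
AaLLhh hits 4/64; gcd=4; 4÷4/64÷4 = 1/16

P(AaLLhh) = 1/16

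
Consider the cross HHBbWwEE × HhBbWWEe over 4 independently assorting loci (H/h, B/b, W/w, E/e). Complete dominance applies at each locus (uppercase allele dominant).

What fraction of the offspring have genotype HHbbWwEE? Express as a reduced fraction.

P(HHbbWwEE) = 1/32

HHBbWwEE gametes: HBWE×4, HBwE×4, HbWE×4, HbwE×4
HhBbWWEe gametes: HBWE×2, HBWe×2, HbWE×2, HbWe×2, hBWE×2, hBWe×2, hbWE×2, hbWe×2
HHBbWwEE×HhBbWWEe grid (16·16=256): HHBBWWEE=8 HHBBWWEe=8 HHBBWwEE=8 HHBBWwEe=8 HHBbWWEE=16 HHBbWWEe=16 HHBbWwEE=16 HHBbWwEe=16 HHbbWWEE=8 HHbbWWEe=8 HHbbWwEE=8 HHbbWwEe=8 HhBBWWEE=8 HhBBWWEe=8 HhBBWwEE=8 HhBBWwEe=8 HhBbWWEE=16 HhBbWWEe=16 HhBbWwEE=16 HhBbWwEe=16 HhbbWWEE=8 HhbbWWEe=8 HhbbWwEE=8 HhbbWwEe=8
HHbbWwEE hits 8/256; gcd=8; 8÷8/256÷8 = 1/32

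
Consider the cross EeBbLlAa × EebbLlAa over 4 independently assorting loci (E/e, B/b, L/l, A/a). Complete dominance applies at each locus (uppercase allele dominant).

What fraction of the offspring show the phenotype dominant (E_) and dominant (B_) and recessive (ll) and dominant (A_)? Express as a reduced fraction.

EeBbLlAa gametes: EBLA×1, EBLa×1, EBlA×1, EBla×1, EbLA×1, EbLa×1, EblA×1, Ebla×1, eBLA×1, eBLa×1, eBlA×1, eBla×1, ebLA×1, ebLa×1, eblA×1, ebla×1
EebbLlAa gametes: EbLA×2, EbLa×2, EblA×2, Ebla×2, ebLA×2, ebLa×2, eblA×2, ebla×2
EeBbLlAa×EebbLlAa grid (16·16=256): EEBbLLAA=2 EEBbLLAa=4 EEBbLLaa=2 EEBbLlAA=4 EEBbLlAa=8 EEBbLlaa=4 EEBbllAA=2 EEBbllAa=4 EEBbllaa=2 EEbbLLAA=2 EEbbLLAa=4 EEbbLLaa=2 EEbbLlAA=4 EEbbLlAa=8 EEbbLlaa=4 EEbbllAA=2 EEbbllAa=4 EEbbllaa=2 EeBbLLAA=4 EeBbLLAa=8 EeBbLLaa=4 EeBbLlAA=8 EeBbLlAa=16 EeBbLlaa=8 EeBbllAA=4 EeBbllAa=8 EeBbllaa=4 EebbLLAA=4 EebbLLAa=8 EebbLLaa=4 EebbLlAA=8 EebbLlAa=16 EebbLlaa=8 EebbllAA=4 EebbllAa=8 Eebbllaa=4 eeBbLLAA=2 eeBbLLAa=4 eeBbLLaa=2 eeBbLlAA=4 eeBbLlAa=8 eeBbLlaa=4 eeBbllAA=2 eeBbllAa=4 eeBbllaa=2 eebbLLAA=2 eebbLLAa=4 eebbLLaa=2 eebbLlAA=4 eebbLlAa=8 eebbLlaa=4 eebbllAA=2 eebbllAa=4 eebbllaa=2
E_ B_ ll A_ hits 18/256; gcd=2; 18÷2/256÷2 = 9/128

P(E_ B_ ll A_) = 9/128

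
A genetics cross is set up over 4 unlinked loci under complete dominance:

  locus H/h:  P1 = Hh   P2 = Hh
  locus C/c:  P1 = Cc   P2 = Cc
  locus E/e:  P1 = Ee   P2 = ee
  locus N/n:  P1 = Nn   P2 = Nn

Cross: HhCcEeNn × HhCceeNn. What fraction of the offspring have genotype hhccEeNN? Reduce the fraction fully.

HhCcEeNn gametes: HCEN×1, HCEn×1, HCeN×1, HCen×1, HcEN×1, HcEn×1, HceN×1, Hcen×1, hCEN×1, hCEn×1, hCeN×1, hCen×1, hcEN×1, hcEn×1, hceN×1, hcen×1
HhCceeNn gametes: HCeN×2, HCen×2, HceN×2, Hcen×2, hCeN×2, hCen×2, hceN×2, hcen×2
HhCcEeNn×HhCceeNn grid (16·16=256): HHCCEeNN=2 HHCCEeNn=4 HHCCEenn=2 HHCCeeNN=2 HHCCeeNn=4 HHCCeenn=2 HHCcEeNN=4 HHCcEeNn=8 HHCcEenn=4 HHCceeNN=4 HHCceeNn=8 HHCceenn=4 HHccEeNN=2 HHccEeNn=4 HHccEenn=2 HHcceeNN=2 HHcceeNn=4 HHcceenn=2 HhCCEeNN=4 HhCCEeNn=8 HhCCEenn=4 HhCCeeNN=4 HhCCeeNn=8 HhCCeenn=4 HhCcEeNN=8 HhCcEeNn=16 HhCcEenn=8 HhCceeNN=8 HhCceeNn=16 HhCceenn=8 HhccEeNN=4 HhccEeNn=8 HhccEenn=4 HhcceeNN=4 HhcceeNn=8 Hhcceenn=4 hhCCEeNN=2 hhCCEeNn=4 hhCCEenn=2 hhCCeeNN=2 hhCCeeNn=4 hhCCeenn=2 hhCcEeNN=4 hhCcEeNn=8 hhCcEenn=4 hhCceeNN=4 hhCceeNn=8 hhCceenn=4 hhccEeNN=2 hhccEeNn=4 hhccEenn=2 hhcceeNN=2 hhcceeNn=4 hhcceenn=2
hhccEeNN hits 2/256; gcd=2; 2÷2/256÷2 = 1/128

P(hhccEeNN) = 1/128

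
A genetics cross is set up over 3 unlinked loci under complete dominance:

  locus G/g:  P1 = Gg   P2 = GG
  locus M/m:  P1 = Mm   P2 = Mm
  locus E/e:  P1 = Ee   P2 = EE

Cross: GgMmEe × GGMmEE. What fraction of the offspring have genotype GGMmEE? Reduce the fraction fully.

P(GGMmEE) = 1/8

GgMmEe gametes: GME×1, GMe×1, GmE×1, Gme×1, gME×1, gMe×1, gmE×1, gme×1
GGMmEE gametes: GME×4, GmE×4
GgMmEe×GGMmEE grid (8·8=64): GGMMEE=4 GGMMEe=4 GGMmEE=8 GGMmEe=8 GGmmEE=4 GGmmEe=4 GgMMEE=4 GgMMEe=4 GgMmEE=8 GgMmEe=8 GgmmEE=4 GgmmEe=4
GGMmEE hits 8/64; gcd=8; 8÷8/64÷8 = 1/8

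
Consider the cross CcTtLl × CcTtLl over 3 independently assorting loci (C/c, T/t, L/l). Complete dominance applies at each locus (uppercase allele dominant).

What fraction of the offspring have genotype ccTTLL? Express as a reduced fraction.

CcTtLl gametes: CTL×1, CTl×1, CtL×1, Ctl×1, cTL×1, cTl×1, ctL×1, ctl×1
CcTtLl gametes: CTL×1, CTl×1, CtL×1, Ctl×1, cTL×1, cTl×1, ctL×1, ctl×1
CcTtLl×CcTtLl grid (8·8=64): CCTTLL=1 CCTTLl=2 CCTTll=1 CCTtLL=2 CCTtLl=4 CCTtll=2 CCttLL=1 CCttLl=2 CCttll=1 CcTTLL=2 CcTTLl=4 CcTTll=2 CcTtLL=4 CcTtLl=8 CcTtll=4 CcttLL=2 CcttLl=4 Ccttll=2 ccTTLL=1 ccTTLl=2 ccTTll=1 ccTtLL=2 ccTtLl=4 ccTtll=2 ccttLL=1 ccttLl=2 ccttll=1
ccTTLL hits 1/64; gcd=1; 1÷1/64÷1 = 1/64

P(ccTTLL) = 1/64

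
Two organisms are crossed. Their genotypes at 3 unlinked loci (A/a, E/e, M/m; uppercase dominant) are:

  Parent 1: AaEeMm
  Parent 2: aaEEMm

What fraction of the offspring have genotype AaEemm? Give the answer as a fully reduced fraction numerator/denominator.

P(AaEemm) = 1/16

AaEeMm gametes: AEM×1, AEm×1, AeM×1, Aem×1, aEM×1, aEm×1, aeM×1, aem×1
aaEEMm gametes: aEM×4, aEm×4
AaEeMm×aaEEMm grid (8·8=64): AaEEMM=4 AaEEMm=8 AaEEmm=4 AaEeMM=4 AaEeMm=8 AaEemm=4 aaEEMM=4 aaEEMm=8 aaEEmm=4 aaEeMM=4 aaEeMm=8 aaEemm=4
AaEemm hits 4/64; gcd=4; 4÷4/64÷4 = 1/16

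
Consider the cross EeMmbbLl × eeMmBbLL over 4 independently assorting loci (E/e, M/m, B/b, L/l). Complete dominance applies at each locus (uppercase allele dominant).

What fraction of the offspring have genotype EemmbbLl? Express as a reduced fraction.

EeMmbbLl gametes: EMbL×2, EMbl×2, EmbL×2, Embl×2, eMbL×2, eMbl×2, embL×2, embl×2
eeMmBbLL gametes: eMBL×4, eMbL×4, emBL×4, embL×4
EeMmbbLl×eeMmBbLL grid (16·16=256): EeMMBbLL=8 EeMMBbLl=8 EeMMbbLL=8 EeMMbbLl=8 EeMmBbLL=16 EeMmBbLl=16 EeMmbbLL=16 EeMmbbLl=16 EemmBbLL=8 EemmBbLl=8 EemmbbLL=8 EemmbbLl=8 eeMMBbLL=8 eeMMBbLl=8 eeMMbbLL=8 eeMMbbLl=8 eeMmBbLL=16 eeMmBbLl=16 eeMmbbLL=16 eeMmbbLl=16 eemmBbLL=8 eemmBbLl=8 eemmbbLL=8 eemmbbLl=8
EemmbbLl hits 8/256; gcd=8; 8÷8/256÷8 = 1/32

P(EemmbbLl) = 1/32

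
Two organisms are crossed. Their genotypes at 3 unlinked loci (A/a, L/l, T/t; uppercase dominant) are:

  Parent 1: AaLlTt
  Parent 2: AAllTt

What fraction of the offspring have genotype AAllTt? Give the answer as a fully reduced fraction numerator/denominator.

AaLlTt gametes: ALT×1, ALt×1, AlT×1, Alt×1, aLT×1, aLt×1, alT×1, alt×1
AAllTt gametes: AlT×4, Alt×4
AaLlTt×AAllTt grid (8·8=64): AALlTT=4 AALlTt=8 AALltt=4 AAllTT=4 AAllTt=8 AAlltt=4 AaLlTT=4 AaLlTt=8 AaLltt=4 AallTT=4 AallTt=8 Aalltt=4
AAllTt hits 8/64; gcd=8; 8÷8/64÷8 = 1/8

P(AAllTt) = 1/8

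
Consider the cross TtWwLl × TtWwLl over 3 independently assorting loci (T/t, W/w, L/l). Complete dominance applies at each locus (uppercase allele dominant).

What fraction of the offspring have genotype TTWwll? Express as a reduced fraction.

P(TTWwll) = 1/32

TtWwLl gametes: TWL×1, TWl×1, TwL×1, Twl×1, tWL×1, tWl×1, twL×1, twl×1
TtWwLl gametes: TWL×1, TWl×1, TwL×1, Twl×1, tWL×1, tWl×1, twL×1, twl×1
TtWwLl×TtWwLl grid (8·8=64): TTWWLL=1 TTWWLl=2 TTWWll=1 TTWwLL=2 TTWwLl=4 TTWwll=2 TTwwLL=1 TTwwLl=2 TTwwll=1 TtWWLL=2 TtWWLl=4 TtWWll=2 TtWwLL=4 TtWwLl=8 TtWwll=4 TtwwLL=2 TtwwLl=4 Ttwwll=2 ttWWLL=1 ttWWLl=2 ttWWll=1 ttWwLL=2 ttWwLl=4 ttWwll=2 ttwwLL=1 ttwwLl=2 ttwwll=1
TTWwll hits 2/64; gcd=2; 2÷2/64÷2 = 1/32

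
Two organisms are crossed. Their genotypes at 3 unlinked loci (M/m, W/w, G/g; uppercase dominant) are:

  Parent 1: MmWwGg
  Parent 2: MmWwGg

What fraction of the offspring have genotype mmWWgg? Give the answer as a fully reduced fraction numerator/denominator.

MmWwGg gametes: MWG×1, MWg×1, MwG×1, Mwg×1, mWG×1, mWg×1, mwG×1, mwg×1
MmWwGg gametes: MWG×1, MWg×1, MwG×1, Mwg×1, mWG×1, mWg×1, mwG×1, mwg×1
MmWwGg×MmWwGg grid (8·8=64): MMWWGG=1 MMWWGg=2 MMWWgg=1 MMWwGG=2 MMWwGg=4 MMWwgg=2 MMwwGG=1 MMwwGg=2 MMwwgg=1 MmWWGG=2 MmWWGg=4 MmWWgg=2 MmWwGG=4 MmWwGg=8 MmWwgg=4 MmwwGG=2 MmwwGg=4 Mmwwgg=2 mmWWGG=1 mmWWGg=2 mmWWgg=1 mmWwGG=2 mmWwGg=4 mmWwgg=2 mmwwGG=1 mmwwGg=2 mmwwgg=1
mmWWgg hits 1/64; gcd=1; 1÷1/64÷1 = 1/64

P(mmWWgg) = 1/64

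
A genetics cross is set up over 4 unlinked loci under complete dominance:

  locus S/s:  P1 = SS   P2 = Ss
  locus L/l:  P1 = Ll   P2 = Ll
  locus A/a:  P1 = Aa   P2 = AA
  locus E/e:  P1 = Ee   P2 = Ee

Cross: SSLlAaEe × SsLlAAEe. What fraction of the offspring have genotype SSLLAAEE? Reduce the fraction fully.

P(SSLLAAEE) = 1/64

SSLlAaEe gametes: SLAE×2, SLAe×2, SLaE×2, SLae×2, SlAE×2, SlAe×2, SlaE×2, Slae×2
SsLlAAEe gametes: SLAE×2, SLAe×2, SlAE×2, SlAe×2, sLAE×2, sLAe×2, slAE×2, slAe×2
SSLlAaEe×SsLlAAEe grid (16·16=256): SSLLAAEE=4 SSLLAAEe=8 SSLLAAee=4 SSLLAaEE=4 SSLLAaEe=8 SSLLAaee=4 SSLlAAEE=8 SSLlAAEe=16 SSLlAAee=8 SSLlAaEE=8 SSLlAaEe=16 SSLlAaee=8 SSllAAEE=4 SSllAAEe=8 SSllAAee=4 SSllAaEE=4 SSllAaEe=8 SSllAaee=4 SsLLAAEE=4 SsLLAAEe=8 SsLLAAee=4 SsLLAaEE=4 SsLLAaEe=8 SsLLAaee=4 SsLlAAEE=8 SsLlAAEe=16 SsLlAAee=8 SsLlAaEE=8 SsLlAaEe=16 SsLlAaee=8 SsllAAEE=4 SsllAAEe=8 SsllAAee=4 SsllAaEE=4 SsllAaEe=8 SsllAaee=4
SSLLAAEE hits 4/256; gcd=4; 4÷4/256÷4 = 1/64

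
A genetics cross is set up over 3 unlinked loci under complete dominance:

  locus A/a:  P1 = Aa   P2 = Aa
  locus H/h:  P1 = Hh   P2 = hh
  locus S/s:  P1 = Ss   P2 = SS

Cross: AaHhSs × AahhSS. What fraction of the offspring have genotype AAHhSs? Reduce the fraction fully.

P(AAHhSs) = 1/16

AaHhSs gametes: AHS×1, AHs×1, AhS×1, Ahs×1, aHS×1, aHs×1, ahS×1, ahs×1
AahhSS gametes: AhS×4, ahS×4
AaHhSs×AahhSS grid (8·8=64): AAHhSS=4 AAHhSs=4 AAhhSS=4 AAhhSs=4 AaHhSS=8 AaHhSs=8 AahhSS=8 AahhSs=8 aaHhSS=4 aaHhSs=4 aahhSS=4 aahhSs=4
AAHhSs hits 4/64; gcd=4; 4÷4/64÷4 = 1/16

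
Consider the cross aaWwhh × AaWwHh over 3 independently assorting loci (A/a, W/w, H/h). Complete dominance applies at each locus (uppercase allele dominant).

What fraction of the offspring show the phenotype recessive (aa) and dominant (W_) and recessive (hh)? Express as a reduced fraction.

P(aa W_ hh) = 3/16

aaWwhh gametes: aWh×4, awh×4
AaWwHh gametes: AWH×1, AWh×1, AwH×1, Awh×1, aWH×1, aWh×1, awH×1, awh×1
aaWwhh×AaWwHh grid (8·8=64): AaWWHh=4 AaWWhh=4 AaWwHh=8 AaWwhh=8 AawwHh=4 Aawwhh=4 aaWWHh=4 aaWWhh=4 aaWwHh=8 aaWwhh=8 aawwHh=4 aawwhh=4
aa W_ hh hits 12/64; gcd=4; 12÷4/64÷4 = 3/16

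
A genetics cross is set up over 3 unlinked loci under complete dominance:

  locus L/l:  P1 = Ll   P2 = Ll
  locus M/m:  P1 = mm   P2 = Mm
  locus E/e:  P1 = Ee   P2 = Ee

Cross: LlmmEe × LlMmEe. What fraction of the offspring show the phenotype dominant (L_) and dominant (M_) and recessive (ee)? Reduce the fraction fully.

LlmmEe gametes: LmE×2, Lme×2, lmE×2, lme×2
LlMmEe gametes: LME×1, LMe×1, LmE×1, Lme×1, lME×1, lMe×1, lmE×1, lme×1
LlmmEe×LlMmEe grid (8·8=64): LLMmEE=2 LLMmEe=4 LLMmee=2 LLmmEE=2 LLmmEe=4 LLmmee=2 LlMmEE=4 LlMmEe=8 LlMmee=4 LlmmEE=4 LlmmEe=8 Llmmee=4 llMmEE=2 llMmEe=4 llMmee=2 llmmEE=2 llmmEe=4 llmmee=2
L_ M_ ee hits 6/64; gcd=2; 6÷2/64÷2 = 3/32

P(L_ M_ ee) = 3/32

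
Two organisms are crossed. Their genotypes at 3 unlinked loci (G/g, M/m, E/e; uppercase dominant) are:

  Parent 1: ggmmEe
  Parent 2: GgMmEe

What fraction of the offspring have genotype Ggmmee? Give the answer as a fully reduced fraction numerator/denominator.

P(Ggmmee) = 1/16

ggmmEe gametes: gmE×4, gme×4
GgMmEe gametes: GME×1, GMe×1, GmE×1, Gme×1, gME×1, gMe×1, gmE×1, gme×1
ggmmEe×GgMmEe grid (8·8=64): GgMmEE=4 GgMmEe=8 GgMmee=4 GgmmEE=4 GgmmEe=8 Ggmmee=4 ggMmEE=4 ggMmEe=8 ggMmee=4 ggmmEE=4 ggmmEe=8 ggmmee=4
Ggmmee hits 4/64; gcd=4; 4÷4/64÷4 = 1/16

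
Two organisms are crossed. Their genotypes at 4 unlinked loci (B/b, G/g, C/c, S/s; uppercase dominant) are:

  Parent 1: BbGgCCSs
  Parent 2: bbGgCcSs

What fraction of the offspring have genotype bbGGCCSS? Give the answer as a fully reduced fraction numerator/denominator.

P(bbGGCCSS) = 1/64

BbGgCCSs gametes: BGCS×2, BGCs×2, BgCS×2, BgCs×2, bGCS×2, bGCs×2, bgCS×2, bgCs×2
bbGgCcSs gametes: bGCS×2, bGCs×2, bGcS×2, bGcs×2, bgCS×2, bgCs×2, bgcS×2, bgcs×2
BbGgCCSs×bbGgCcSs grid (16·16=256): BbGGCCSS=4 BbGGCCSs=8 BbGGCCss=4 BbGGCcSS=4 BbGGCcSs=8 BbGGCcss=4 BbGgCCSS=8 BbGgCCSs=16 BbGgCCss=8 BbGgCcSS=8 BbGgCcSs=16 BbGgCcss=8 BbggCCSS=4 BbggCCSs=8 BbggCCss=4 BbggCcSS=4 BbggCcSs=8 BbggCcss=4 bbGGCCSS=4 bbGGCCSs=8 bbGGCCss=4 bbGGCcSS=4 bbGGCcSs=8 bbGGCcss=4 bbGgCCSS=8 bbGgCCSs=16 bbGgCCss=8 bbGgCcSS=8 bbGgCcSs=16 bbGgCcss=8 bbggCCSS=4 bbggCCSs=8 bbggCCss=4 bbggCcSS=4 bbggCcSs=8 bbggCcss=4
bbGGCCSS hits 4/256; gcd=4; 4÷4/256÷4 = 1/64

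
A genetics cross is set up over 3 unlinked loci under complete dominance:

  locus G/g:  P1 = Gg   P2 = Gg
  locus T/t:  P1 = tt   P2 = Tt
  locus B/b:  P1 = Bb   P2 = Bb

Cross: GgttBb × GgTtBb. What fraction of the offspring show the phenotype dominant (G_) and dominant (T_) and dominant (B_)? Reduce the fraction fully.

P(G_ T_ B_) = 9/32

GgttBb gametes: GtB×2, Gtb×2, gtB×2, gtb×2
GgTtBb gametes: GTB×1, GTb×1, GtB×1, Gtb×1, gTB×1, gTb×1, gtB×1, gtb×1
GgttBb×GgTtBb grid (8·8=64): GGTtBB=2 GGTtBb=4 GGTtbb=2 GGttBB=2 GGttBb=4 GGttbb=2 GgTtBB=4 GgTtBb=8 GgTtbb=4 GgttBB=4 GgttBb=8 Ggttbb=4 ggTtBB=2 ggTtBb=4 ggTtbb=2 ggttBB=2 ggttBb=4 ggttbb=2
G_ T_ B_ hits 18/64; gcd=2; 18÷2/64÷2 = 9/32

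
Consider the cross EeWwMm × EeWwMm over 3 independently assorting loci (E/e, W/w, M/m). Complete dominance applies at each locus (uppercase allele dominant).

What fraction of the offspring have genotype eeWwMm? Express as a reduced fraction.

EeWwMm gametes: EWM×1, EWm×1, EwM×1, Ewm×1, eWM×1, eWm×1, ewM×1, ewm×1
EeWwMm gametes: EWM×1, EWm×1, EwM×1, Ewm×1, eWM×1, eWm×1, ewM×1, ewm×1
EeWwMm×EeWwMm grid (8·8=64): EEWWMM=1 EEWWMm=2 EEWWmm=1 EEWwMM=2 EEWwMm=4 EEWwmm=2 EEwwMM=1 EEwwMm=2 EEwwmm=1 EeWWMM=2 EeWWMm=4 EeWWmm=2 EeWwMM=4 EeWwMm=8 EeWwmm=4 EewwMM=2 EewwMm=4 Eewwmm=2 eeWWMM=1 eeWWMm=2 eeWWmm=1 eeWwMM=2 eeWwMm=4 eeWwmm=2 eewwMM=1 eewwMm=2 eewwmm=1
eeWwMm hits 4/64; gcd=4; 4÷4/64÷4 = 1/16

P(eeWwMm) = 1/16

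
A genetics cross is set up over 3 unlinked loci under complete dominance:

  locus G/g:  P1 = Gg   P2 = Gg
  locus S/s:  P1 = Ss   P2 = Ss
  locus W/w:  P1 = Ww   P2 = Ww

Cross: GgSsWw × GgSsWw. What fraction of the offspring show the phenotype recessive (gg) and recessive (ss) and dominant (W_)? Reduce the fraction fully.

P(gg ss W_) = 3/64

GgSsWw gametes: GSW×1, GSw×1, GsW×1, Gsw×1, gSW×1, gSw×1, gsW×1, gsw×1
GgSsWw gametes: GSW×1, GSw×1, GsW×1, Gsw×1, gSW×1, gSw×1, gsW×1, gsw×1
GgSsWw×GgSsWw grid (8·8=64): GGSSWW=1 GGSSWw=2 GGSSww=1 GGSsWW=2 GGSsWw=4 GGSsww=2 GGssWW=1 GGssWw=2 GGssww=1 GgSSWW=2 GgSSWw=4 GgSSww=2 GgSsWW=4 GgSsWw=8 GgSsww=4 GgssWW=2 GgssWw=4 Ggssww=2 ggSSWW=1 ggSSWw=2 ggSSww=1 ggSsWW=2 ggSsWw=4 ggSsww=2 ggssWW=1 ggssWw=2 ggssww=1
gg ss W_ hits 3/64; gcd=1; 3÷1/64÷1 = 3/64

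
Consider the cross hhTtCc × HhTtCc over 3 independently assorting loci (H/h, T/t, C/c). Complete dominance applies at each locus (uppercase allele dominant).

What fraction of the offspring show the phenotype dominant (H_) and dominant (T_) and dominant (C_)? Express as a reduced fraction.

hhTtCc gametes: hTC×2, hTc×2, htC×2, htc×2
HhTtCc gametes: HTC×1, HTc×1, HtC×1, Htc×1, hTC×1, hTc×1, htC×1, htc×1
hhTtCc×HhTtCc grid (8·8=64): HhTTCC=2 HhTTCc=4 HhTTcc=2 HhTtCC=4 HhTtCc=8 HhTtcc=4 HhttCC=2 HhttCc=4 Hhttcc=2 hhTTCC=2 hhTTCc=4 hhTTcc=2 hhTtCC=4 hhTtCc=8 hhTtcc=4 hhttCC=2 hhttCc=4 hhttcc=2
H_ T_ C_ hits 18/64; gcd=2; 18÷2/64÷2 = 9/32

P(H_ T_ C_) = 9/32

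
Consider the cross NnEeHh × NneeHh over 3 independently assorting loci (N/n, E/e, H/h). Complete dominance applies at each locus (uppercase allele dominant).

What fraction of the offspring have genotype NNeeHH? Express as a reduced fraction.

P(NNeeHH) = 1/32

NnEeHh gametes: NEH×1, NEh×1, NeH×1, Neh×1, nEH×1, nEh×1, neH×1, neh×1
NneeHh gametes: NeH×2, Neh×2, neH×2, neh×2
NnEeHh×NneeHh grid (8·8=64): NNEeHH=2 NNEeHh=4 NNEehh=2 NNeeHH=2 NNeeHh=4 NNeehh=2 NnEeHH=4 NnEeHh=8 NnEehh=4 NneeHH=4 NneeHh=8 Nneehh=4 nnEeHH=2 nnEeHh=4 nnEehh=2 nneeHH=2 nneeHh=4 nneehh=2
NNeeHH hits 2/64; gcd=2; 2÷2/64÷2 = 1/32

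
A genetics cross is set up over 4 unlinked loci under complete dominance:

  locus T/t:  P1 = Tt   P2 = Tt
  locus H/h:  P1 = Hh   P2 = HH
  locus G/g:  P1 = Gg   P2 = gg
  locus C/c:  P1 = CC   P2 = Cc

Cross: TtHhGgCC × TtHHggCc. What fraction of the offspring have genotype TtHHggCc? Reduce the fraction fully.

TtHhGgCC gametes: THGC×2, THgC×2, ThGC×2, ThgC×2, tHGC×2, tHgC×2, thGC×2, thgC×2
TtHHggCc gametes: THgC×4, THgc×4, tHgC×4, tHgc×4
TtHhGgCC×TtHHggCc grid (16·16=256): TTHHGgCC=8 TTHHGgCc=8 TTHHggCC=8 TTHHggCc=8 TTHhGgCC=8 TTHhGgCc=8 TTHhggCC=8 TTHhggCc=8 TtHHGgCC=16 TtHHGgCc=16 TtHHggCC=16 TtHHggCc=16 TtHhGgCC=16 TtHhGgCc=16 TtHhggCC=16 TtHhggCc=16 ttHHGgCC=8 ttHHGgCc=8 ttHHggCC=8 ttHHggCc=8 ttHhGgCC=8 ttHhGgCc=8 ttHhggCC=8 ttHhggCc=8
TtHHggCc hits 16/256; gcd=16; 16÷16/256÷16 = 1/16

P(TtHHggCc) = 1/16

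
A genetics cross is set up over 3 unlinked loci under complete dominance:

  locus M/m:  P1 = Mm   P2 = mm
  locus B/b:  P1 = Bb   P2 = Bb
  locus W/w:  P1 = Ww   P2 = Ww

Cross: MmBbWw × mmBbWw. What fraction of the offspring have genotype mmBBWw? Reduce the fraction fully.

P(mmBBWw) = 1/16

MmBbWw gametes: MBW×1, MBw×1, MbW×1, Mbw×1, mBW×1, mBw×1, mbW×1, mbw×1
mmBbWw gametes: mBW×2, mBw×2, mbW×2, mbw×2
MmBbWw×mmBbWw grid (8·8=64): MmBBWW=2 MmBBWw=4 MmBBww=2 MmBbWW=4 MmBbWw=8 MmBbww=4 MmbbWW=2 MmbbWw=4 Mmbbww=2 mmBBWW=2 mmBBWw=4 mmBBww=2 mmBbWW=4 mmBbWw=8 mmBbww=4 mmbbWW=2 mmbbWw=4 mmbbww=2
mmBBWw hits 4/64; gcd=4; 4÷4/64÷4 = 1/16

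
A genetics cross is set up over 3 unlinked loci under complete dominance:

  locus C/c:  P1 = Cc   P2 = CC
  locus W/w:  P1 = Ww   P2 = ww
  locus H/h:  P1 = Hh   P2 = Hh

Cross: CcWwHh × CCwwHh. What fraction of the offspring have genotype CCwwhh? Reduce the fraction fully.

CcWwHh gametes: CWH×1, CWh×1, CwH×1, Cwh×1, cWH×1, cWh×1, cwH×1, cwh×1
CCwwHh gametes: CwH×4, Cwh×4
CcWwHh×CCwwHh grid (8·8=64): CCWwHH=4 CCWwHh=8 CCWwhh=4 CCwwHH=4 CCwwHh=8 CCwwhh=4 CcWwHH=4 CcWwHh=8 CcWwhh=4 CcwwHH=4 CcwwHh=8 Ccwwhh=4
CCwwhh hits 4/64; gcd=4; 4÷4/64÷4 = 1/16

P(CCwwhh) = 1/16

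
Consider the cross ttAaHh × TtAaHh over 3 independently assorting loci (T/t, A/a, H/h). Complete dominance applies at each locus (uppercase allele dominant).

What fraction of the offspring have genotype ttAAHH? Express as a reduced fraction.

P(ttAAHH) = 1/32

ttAaHh gametes: tAH×2, tAh×2, taH×2, tah×2
TtAaHh gametes: TAH×1, TAh×1, TaH×1, Tah×1, tAH×1, tAh×1, taH×1, tah×1
ttAaHh×TtAaHh grid (8·8=64): TtAAHH=2 TtAAHh=4 TtAAhh=2 TtAaHH=4 TtAaHh=8 TtAahh=4 TtaaHH=2 TtaaHh=4 Ttaahh=2 ttAAHH=2 ttAAHh=4 ttAAhh=2 ttAaHH=4 ttAaHh=8 ttAahh=4 ttaaHH=2 ttaaHh=4 ttaahh=2
ttAAHH hits 2/64; gcd=2; 2÷2/64÷2 = 1/32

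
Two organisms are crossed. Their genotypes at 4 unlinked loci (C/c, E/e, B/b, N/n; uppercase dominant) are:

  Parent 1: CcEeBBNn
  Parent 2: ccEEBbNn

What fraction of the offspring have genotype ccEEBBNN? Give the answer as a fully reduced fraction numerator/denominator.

P(ccEEBBNN) = 1/32

CcEeBBNn gametes: CEBN×2, CEBn×2, CeBN×2, CeBn×2, cEBN×2, cEBn×2, ceBN×2, ceBn×2
ccEEBbNn gametes: cEBN×4, cEBn×4, cEbN×4, cEbn×4
CcEeBBNn×ccEEBbNn grid (16·16=256): CcEEBBNN=8 CcEEBBNn=16 CcEEBBnn=8 CcEEBbNN=8 CcEEBbNn=16 CcEEBbnn=8 CcEeBBNN=8 CcEeBBNn=16 CcEeBBnn=8 CcEeBbNN=8 CcEeBbNn=16 CcEeBbnn=8 ccEEBBNN=8 ccEEBBNn=16 ccEEBBnn=8 ccEEBbNN=8 ccEEBbNn=16 ccEEBbnn=8 ccEeBBNN=8 ccEeBBNn=16 ccEeBBnn=8 ccEeBbNN=8 ccEeBbNn=16 ccEeBbnn=8
ccEEBBNN hits 8/256; gcd=8; 8÷8/256÷8 = 1/32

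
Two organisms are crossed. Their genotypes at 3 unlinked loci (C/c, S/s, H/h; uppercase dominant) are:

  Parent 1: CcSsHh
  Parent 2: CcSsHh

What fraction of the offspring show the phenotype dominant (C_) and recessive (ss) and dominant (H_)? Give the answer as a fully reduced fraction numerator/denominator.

P(C_ ss H_) = 9/64

CcSsHh gametes: CSH×1, CSh×1, CsH×1, Csh×1, cSH×1, cSh×1, csH×1, csh×1
CcSsHh gametes: CSH×1, CSh×1, CsH×1, Csh×1, cSH×1, cSh×1, csH×1, csh×1
CcSsHh×CcSsHh grid (8·8=64): CCSSHH=1 CCSSHh=2 CCSShh=1 CCSsHH=2 CCSsHh=4 CCSshh=2 CCssHH=1 CCssHh=2 CCsshh=1 CcSSHH=2 CcSSHh=4 CcSShh=2 CcSsHH=4 CcSsHh=8 CcSshh=4 CcssHH=2 CcssHh=4 Ccsshh=2 ccSSHH=1 ccSSHh=2 ccSShh=1 ccSsHH=2 ccSsHh=4 ccSshh=2 ccssHH=1 ccssHh=2 ccsshh=1
C_ ss H_ hits 9/64; gcd=1; 9÷1/64÷1 = 9/64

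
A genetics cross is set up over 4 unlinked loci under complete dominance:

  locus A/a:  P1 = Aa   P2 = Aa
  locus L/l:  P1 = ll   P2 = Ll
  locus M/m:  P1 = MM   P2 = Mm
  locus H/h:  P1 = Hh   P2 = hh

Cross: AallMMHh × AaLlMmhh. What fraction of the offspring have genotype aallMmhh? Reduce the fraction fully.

AallMMHh gametes: AlMH×4, AlMh×4, alMH×4, alMh×4
AaLlMmhh gametes: ALMh×2, ALmh×2, AlMh×2, Almh×2, aLMh×2, aLmh×2, alMh×2, almh×2
AallMMHh×AaLlMmhh grid (16·16=256): AALlMMHh=8 AALlMMhh=8 AALlMmHh=8 AALlMmhh=8 AAllMMHh=8 AAllMMhh=8 AAllMmHh=8 AAllMmhh=8 AaLlMMHh=16 AaLlMMhh=16 AaLlMmHh=16 AaLlMmhh=16 AallMMHh=16 AallMMhh=16 AallMmHh=16 AallMmhh=16 aaLlMMHh=8 aaLlMMhh=8 aaLlMmHh=8 aaLlMmhh=8 aallMMHh=8 aallMMhh=8 aallMmHh=8 aallMmhh=8
aallMmhh hits 8/256; gcd=8; 8÷8/256÷8 = 1/32

P(aallMmhh) = 1/32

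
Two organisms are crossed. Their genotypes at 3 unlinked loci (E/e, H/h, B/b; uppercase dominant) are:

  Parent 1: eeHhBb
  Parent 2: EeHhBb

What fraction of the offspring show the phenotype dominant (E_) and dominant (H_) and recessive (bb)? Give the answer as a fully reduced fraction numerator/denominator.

eeHhBb gametes: eHB×2, eHb×2, ehB×2, ehb×2
EeHhBb gametes: EHB×1, EHb×1, EhB×1, Ehb×1, eHB×1, eHb×1, ehB×1, ehb×1
eeHhBb×EeHhBb grid (8·8=64): EeHHBB=2 EeHHBb=4 EeHHbb=2 EeHhBB=4 EeHhBb=8 EeHhbb=4 EehhBB=2 EehhBb=4 Eehhbb=2 eeHHBB=2 eeHHBb=4 eeHHbb=2 eeHhBB=4 eeHhBb=8 eeHhbb=4 eehhBB=2 eehhBb=4 eehhbb=2
E_ H_ bb hits 6/64; gcd=2; 6÷2/64÷2 = 3/32

P(E_ H_ bb) = 3/32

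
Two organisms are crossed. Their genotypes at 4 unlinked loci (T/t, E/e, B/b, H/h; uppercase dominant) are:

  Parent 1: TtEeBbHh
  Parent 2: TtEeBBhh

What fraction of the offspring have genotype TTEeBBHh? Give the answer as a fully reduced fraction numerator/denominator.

TtEeBbHh gametes: TEBH×1, TEBh×1, TEbH×1, TEbh×1, TeBH×1, TeBh×1, TebH×1, Tebh×1, tEBH×1, tEBh×1, tEbH×1, tEbh×1, teBH×1, teBh×1, tebH×1, tebh×1
TtEeBBhh gametes: TEBh×4, TeBh×4, tEBh×4, teBh×4
TtEeBbHh×TtEeBBhh grid (16·16=256): TTEEBBHh=4 TTEEBBhh=4 TTEEBbHh=4 TTEEBbhh=4 TTEeBBHh=8 TTEeBBhh=8 TTEeBbHh=8 TTEeBbhh=8 TTeeBBHh=4 TTeeBBhh=4 TTeeBbHh=4 TTeeBbhh=4 TtEEBBHh=8 TtEEBBhh=8 TtEEBbHh=8 TtEEBbhh=8 TtEeBBHh=16 TtEeBBhh=16 TtEeBbHh=16 TtEeBbhh=16 TteeBBHh=8 TteeBBhh=8 TteeBbHh=8 TteeBbhh=8 ttEEBBHh=4 ttEEBBhh=4 ttEEBbHh=4 ttEEBbhh=4 ttEeBBHh=8 ttEeBBhh=8 ttEeBbHh=8 ttEeBbhh=8 tteeBBHh=4 tteeBBhh=4 tteeBbHh=4 tteeBbhh=4
TTEeBBHh hits 8/256; gcd=8; 8÷8/256÷8 = 1/32

P(TTEeBBHh) = 1/32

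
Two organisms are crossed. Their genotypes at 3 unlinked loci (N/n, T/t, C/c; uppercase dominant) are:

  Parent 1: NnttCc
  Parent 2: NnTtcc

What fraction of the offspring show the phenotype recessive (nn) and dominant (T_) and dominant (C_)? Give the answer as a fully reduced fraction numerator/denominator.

P(nn T_ C_) = 1/16

NnttCc gametes: NtC×2, Ntc×2, ntC×2, ntc×2
NnTtcc gametes: NTc×2, Ntc×2, nTc×2, ntc×2
NnttCc×NnTtcc grid (8·8=64): NNTtCc=4 NNTtcc=4 NNttCc=4 NNttcc=4 NnTtCc=8 NnTtcc=8 NnttCc=8 Nnttcc=8 nnTtCc=4 nnTtcc=4 nnttCc=4 nnttcc=4
nn T_ C_ hits 4/64; gcd=4; 4÷4/64÷4 = 1/16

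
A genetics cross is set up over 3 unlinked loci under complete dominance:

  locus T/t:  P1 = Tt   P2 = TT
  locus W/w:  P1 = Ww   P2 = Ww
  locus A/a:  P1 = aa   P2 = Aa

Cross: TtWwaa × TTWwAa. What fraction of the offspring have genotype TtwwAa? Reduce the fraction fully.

TtWwaa gametes: TWa×2, Twa×2, tWa×2, twa×2
TTWwAa gametes: TWA×2, TWa×2, TwA×2, Twa×2
TtWwaa×TTWwAa grid (8·8=64): TTWWAa=4 TTWWaa=4 TTWwAa=8 TTWwaa=8 TTwwAa=4 TTwwaa=4 TtWWAa=4 TtWWaa=4 TtWwAa=8 TtWwaa=8 TtwwAa=4 Ttwwaa=4
TtwwAa hits 4/64; gcd=4; 4÷4/64÷4 = 1/16

P(TtwwAa) = 1/16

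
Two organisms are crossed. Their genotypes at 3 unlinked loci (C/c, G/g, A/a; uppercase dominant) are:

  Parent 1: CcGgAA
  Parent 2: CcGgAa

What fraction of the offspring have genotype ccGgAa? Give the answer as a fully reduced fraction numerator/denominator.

CcGgAA gametes: CGA×2, CgA×2, cGA×2, cgA×2
CcGgAa gametes: CGA×1, CGa×1, CgA×1, Cga×1, cGA×1, cGa×1, cgA×1, cga×1
CcGgAA×CcGgAa grid (8·8=64): CCGGAA=2 CCGGAa=2 CCGgAA=4 CCGgAa=4 CCggAA=2 CCggAa=2 CcGGAA=4 CcGGAa=4 CcGgAA=8 CcGgAa=8 CcggAA=4 CcggAa=4 ccGGAA=2 ccGGAa=2 ccGgAA=4 ccGgAa=4 ccggAA=2 ccggAa=2
ccGgAa hits 4/64; gcd=4; 4÷4/64÷4 = 1/16

P(ccGgAa) = 1/16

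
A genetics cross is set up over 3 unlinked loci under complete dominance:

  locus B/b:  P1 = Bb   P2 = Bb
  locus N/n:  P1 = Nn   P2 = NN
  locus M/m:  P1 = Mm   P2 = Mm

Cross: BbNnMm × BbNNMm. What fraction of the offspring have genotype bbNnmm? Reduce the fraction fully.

BbNnMm gametes: BNM×1, BNm×1, BnM×1, Bnm×1, bNM×1, bNm×1, bnM×1, bnm×1
BbNNMm gametes: BNM×2, BNm×2, bNM×2, bNm×2
BbNnMm×BbNNMm grid (8·8=64): BBNNMM=2 BBNNMm=4 BBNNmm=2 BBNnMM=2 BBNnMm=4 BBNnmm=2 BbNNMM=4 BbNNMm=8 BbNNmm=4 BbNnMM=4 BbNnMm=8 BbNnmm=4 bbNNMM=2 bbNNMm=4 bbNNmm=2 bbNnMM=2 bbNnMm=4 bbNnmm=2
bbNnmm hits 2/64; gcd=2; 2÷2/64÷2 = 1/32

P(bbNnmm) = 1/32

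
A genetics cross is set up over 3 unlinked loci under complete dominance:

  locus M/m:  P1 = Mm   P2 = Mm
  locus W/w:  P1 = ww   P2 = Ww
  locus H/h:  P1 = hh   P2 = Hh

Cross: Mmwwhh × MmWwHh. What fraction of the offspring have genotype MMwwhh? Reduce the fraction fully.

P(MMwwhh) = 1/16

Mmwwhh gametes: Mwh×4, mwh×4
MmWwHh gametes: MWH×1, MWh×1, MwH×1, Mwh×1, mWH×1, mWh×1, mwH×1, mwh×1
Mmwwhh×MmWwHh grid (8·8=64): MMWwHh=4 MMWwhh=4 MMwwHh=4 MMwwhh=4 MmWwHh=8 MmWwhh=8 MmwwHh=8 Mmwwhh=8 mmWwHh=4 mmWwhh=4 mmwwHh=4 mmwwhh=4
MMwwhh hits 4/64; gcd=4; 4÷4/64÷4 = 1/16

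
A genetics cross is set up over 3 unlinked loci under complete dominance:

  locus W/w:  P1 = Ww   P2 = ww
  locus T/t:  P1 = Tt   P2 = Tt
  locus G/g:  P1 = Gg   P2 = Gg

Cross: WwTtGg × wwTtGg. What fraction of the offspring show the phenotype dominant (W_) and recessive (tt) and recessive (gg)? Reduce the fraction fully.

P(W_ tt gg) = 1/32

WwTtGg gametes: WTG×1, WTg×1, WtG×1, Wtg×1, wTG×1, wTg×1, wtG×1, wtg×1
wwTtGg gametes: wTG×2, wTg×2, wtG×2, wtg×2
WwTtGg×wwTtGg grid (8·8=64): WwTTGG=2 WwTTGg=4 WwTTgg=2 WwTtGG=4 WwTtGg=8 WwTtgg=4 WwttGG=2 WwttGg=4 Wwttgg=2 wwTTGG=2 wwTTGg=4 wwTTgg=2 wwTtGG=4 wwTtGg=8 wwTtgg=4 wwttGG=2 wwttGg=4 wwttgg=2
W_ tt gg hits 2/64; gcd=2; 2÷2/64÷2 = 1/32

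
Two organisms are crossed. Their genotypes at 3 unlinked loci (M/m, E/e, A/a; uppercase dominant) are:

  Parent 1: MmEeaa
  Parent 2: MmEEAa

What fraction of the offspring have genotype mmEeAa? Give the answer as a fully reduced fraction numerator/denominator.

MmEeaa gametes: MEa×2, Mea×2, mEa×2, mea×2
MmEEAa gametes: MEA×2, MEa×2, mEA×2, mEa×2
MmEeaa×MmEEAa grid (8·8=64): MMEEAa=4 MMEEaa=4 MMEeAa=4 MMEeaa=4 MmEEAa=8 MmEEaa=8 MmEeAa=8 MmEeaa=8 mmEEAa=4 mmEEaa=4 mmEeAa=4 mmEeaa=4
mmEeAa hits 4/64; gcd=4; 4÷4/64÷4 = 1/16

P(mmEeAa) = 1/16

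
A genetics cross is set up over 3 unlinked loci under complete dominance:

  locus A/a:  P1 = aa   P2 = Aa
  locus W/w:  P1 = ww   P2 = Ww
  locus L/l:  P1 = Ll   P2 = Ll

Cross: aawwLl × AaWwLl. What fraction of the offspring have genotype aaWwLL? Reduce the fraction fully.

P(aaWwLL) = 1/16

aawwLl gametes: awL×4, awl×4
AaWwLl gametes: AWL×1, AWl×1, AwL×1, Awl×1, aWL×1, aWl×1, awL×1, awl×1
aawwLl×AaWwLl grid (8·8=64): AaWwLL=4 AaWwLl=8 AaWwll=4 AawwLL=4 AawwLl=8 Aawwll=4 aaWwLL=4 aaWwLl=8 aaWwll=4 aawwLL=4 aawwLl=8 aawwll=4
aaWwLL hits 4/64; gcd=4; 4÷4/64÷4 = 1/16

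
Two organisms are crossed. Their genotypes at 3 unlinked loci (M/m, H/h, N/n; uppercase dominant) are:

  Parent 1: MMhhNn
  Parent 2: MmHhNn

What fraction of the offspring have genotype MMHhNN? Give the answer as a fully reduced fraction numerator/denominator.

P(MMHhNN) = 1/16

MMhhNn gametes: MhN×4, Mhn×4
MmHhNn gametes: MHN×1, MHn×1, MhN×1, Mhn×1, mHN×1, mHn×1, mhN×1, mhn×1
MMhhNn×MmHhNn grid (8·8=64): MMHhNN=4 MMHhNn=8 MMHhnn=4 MMhhNN=4 MMhhNn=8 MMhhnn=4 MmHhNN=4 MmHhNn=8 MmHhnn=4 MmhhNN=4 MmhhNn=8 Mmhhnn=4
MMHhNN hits 4/64; gcd=4; 4÷4/64÷4 = 1/16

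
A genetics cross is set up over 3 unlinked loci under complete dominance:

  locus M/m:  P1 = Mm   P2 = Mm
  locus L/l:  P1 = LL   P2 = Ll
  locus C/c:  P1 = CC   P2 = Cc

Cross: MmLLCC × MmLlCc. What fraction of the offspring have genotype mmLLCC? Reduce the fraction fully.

MmLLCC gametes: MLC×4, mLC×4
MmLlCc gametes: MLC×1, MLc×1, MlC×1, Mlc×1, mLC×1, mLc×1, mlC×1, mlc×1
MmLLCC×MmLlCc grid (8·8=64): MMLLCC=4 MMLLCc=4 MMLlCC=4 MMLlCc=4 MmLLCC=8 MmLLCc=8 MmLlCC=8 MmLlCc=8 mmLLCC=4 mmLLCc=4 mmLlCC=4 mmLlCc=4
mmLLCC hits 4/64; gcd=4; 4÷4/64÷4 = 1/16

P(mmLLCC) = 1/16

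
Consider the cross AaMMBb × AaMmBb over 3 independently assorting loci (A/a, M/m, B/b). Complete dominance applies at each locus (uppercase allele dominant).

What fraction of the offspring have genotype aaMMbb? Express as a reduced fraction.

P(aaMMbb) = 1/32

AaMMBb gametes: AMB×2, AMb×2, aMB×2, aMb×2
AaMmBb gametes: AMB×1, AMb×1, AmB×1, Amb×1, aMB×1, aMb×1, amB×1, amb×1
AaMMBb×AaMmBb grid (8·8=64): AAMMBB=2 AAMMBb=4 AAMMbb=2 AAMmBB=2 AAMmBb=4 AAMmbb=2 AaMMBB=4 AaMMBb=8 AaMMbb=4 AaMmBB=4 AaMmBb=8 AaMmbb=4 aaMMBB=2 aaMMBb=4 aaMMbb=2 aaMmBB=2 aaMmBb=4 aaMmbb=2
aaMMbb hits 2/64; gcd=2; 2÷2/64÷2 = 1/32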